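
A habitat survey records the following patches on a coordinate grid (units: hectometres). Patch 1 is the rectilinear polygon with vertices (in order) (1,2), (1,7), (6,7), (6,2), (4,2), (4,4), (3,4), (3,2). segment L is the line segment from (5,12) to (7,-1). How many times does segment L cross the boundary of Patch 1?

The segment meets the boundary at (6,5.5), (5.769,7).

2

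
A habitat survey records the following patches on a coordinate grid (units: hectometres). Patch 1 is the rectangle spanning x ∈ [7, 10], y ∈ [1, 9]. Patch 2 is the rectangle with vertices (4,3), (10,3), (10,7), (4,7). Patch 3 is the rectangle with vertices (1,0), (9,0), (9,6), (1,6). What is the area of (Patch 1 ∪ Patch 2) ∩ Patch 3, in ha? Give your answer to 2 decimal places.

The region (Patch 1 ∪ Patch 2) ∩ Patch 3 is the polygon with vertices (7,1), (7,3), (4,3), (4,6), (9,6), (9,1).
By the shoelace formula its area is 19.00.

19.00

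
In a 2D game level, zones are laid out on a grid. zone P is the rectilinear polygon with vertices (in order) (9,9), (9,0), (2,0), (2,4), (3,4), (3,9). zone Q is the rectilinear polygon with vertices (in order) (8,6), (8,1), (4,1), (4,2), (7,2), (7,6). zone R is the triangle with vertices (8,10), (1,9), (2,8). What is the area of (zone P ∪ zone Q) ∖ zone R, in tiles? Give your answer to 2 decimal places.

57.33

|zone P ∪ zone Q| = 58.
|(zone P ∪ zone Q) ∩ zone R| = 0.6667.
|(zone P ∪ zone Q) ∖ zone R| = 58 − 0.6667 = 57.33.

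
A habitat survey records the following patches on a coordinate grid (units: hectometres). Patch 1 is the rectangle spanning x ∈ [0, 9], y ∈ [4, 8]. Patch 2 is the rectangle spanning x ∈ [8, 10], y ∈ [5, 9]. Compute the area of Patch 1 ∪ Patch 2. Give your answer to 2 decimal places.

By inclusion–exclusion:
Individual areas: |Patch 1| = 36, |Patch 2| = 8.
|Patch 1∩Patch 2|: x∈[8,9], y∈[5,8] → 1·3 = 3.
|Patch 1 ∪ Patch 2| = 44 − 3 = 41.00.

41.00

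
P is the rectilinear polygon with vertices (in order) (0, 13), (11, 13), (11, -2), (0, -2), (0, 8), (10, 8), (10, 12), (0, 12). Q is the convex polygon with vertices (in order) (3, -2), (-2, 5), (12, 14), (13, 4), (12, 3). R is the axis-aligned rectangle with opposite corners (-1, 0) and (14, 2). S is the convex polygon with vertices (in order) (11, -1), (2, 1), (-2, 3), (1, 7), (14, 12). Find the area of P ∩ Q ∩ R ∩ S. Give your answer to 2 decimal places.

The intersection is the polygon with vertices (6.5,0), (2,1), (0.222,1.889), (0.143,2), (10.2,2), (6.6,0).
By the shoelace formula its area is 11.54.

11.54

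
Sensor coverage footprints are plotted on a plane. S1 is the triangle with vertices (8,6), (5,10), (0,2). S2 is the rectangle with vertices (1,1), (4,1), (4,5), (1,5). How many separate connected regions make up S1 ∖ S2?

2

S1 ∖ S2 splits into 2 disjoint pieces (area 16.8125, area 0.55).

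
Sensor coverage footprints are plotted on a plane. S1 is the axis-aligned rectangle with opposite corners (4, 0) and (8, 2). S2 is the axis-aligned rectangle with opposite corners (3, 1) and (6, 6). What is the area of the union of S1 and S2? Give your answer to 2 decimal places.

By inclusion–exclusion:
Individual areas: |S1| = 8, |S2| = 15.
|S1∩S2|: x∈[4,6], y∈[1,2] → 2·1 = 2.
|S1 ∪ S2| = 23 − 2 = 21.00.

21.00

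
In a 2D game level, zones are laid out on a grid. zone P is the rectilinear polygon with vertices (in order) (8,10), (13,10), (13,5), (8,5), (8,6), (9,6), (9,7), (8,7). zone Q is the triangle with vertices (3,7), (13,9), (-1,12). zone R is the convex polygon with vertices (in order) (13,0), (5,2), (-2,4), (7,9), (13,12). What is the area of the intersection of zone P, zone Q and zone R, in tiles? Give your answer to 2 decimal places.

The intersection is the polygon with vertices (13,9), (8,8), (8,9.5), (8.8,9.9).
By the shoelace formula its area is 4.95.

4.95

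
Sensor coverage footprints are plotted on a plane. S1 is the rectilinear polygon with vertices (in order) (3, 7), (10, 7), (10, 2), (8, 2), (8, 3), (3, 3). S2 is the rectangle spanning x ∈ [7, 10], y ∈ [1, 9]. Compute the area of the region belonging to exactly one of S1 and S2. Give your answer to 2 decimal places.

26.00

|S1| = 30, |S2| = 24, |S1∩S2| = 14.
|S1 △ S2| = |S1| + |S2| − 2·|S1∩S2| = 30 + 24 − 28 = 26.00.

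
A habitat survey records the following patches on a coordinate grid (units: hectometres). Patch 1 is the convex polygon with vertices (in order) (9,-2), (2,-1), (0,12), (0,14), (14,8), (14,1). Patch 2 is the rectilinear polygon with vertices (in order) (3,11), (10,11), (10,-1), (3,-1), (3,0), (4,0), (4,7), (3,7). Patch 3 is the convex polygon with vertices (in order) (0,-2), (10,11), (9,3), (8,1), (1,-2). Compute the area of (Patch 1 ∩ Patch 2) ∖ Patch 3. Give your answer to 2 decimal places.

41.52

|Patch 1 ∩ Patch 2| = 75.0714.
|(Patch 1 ∩ Patch 2) ∩ Patch 3| = 33.5532.
|(Patch 1 ∩ Patch 2) ∖ Patch 3| = 75.0714 − 33.5532 = 41.52.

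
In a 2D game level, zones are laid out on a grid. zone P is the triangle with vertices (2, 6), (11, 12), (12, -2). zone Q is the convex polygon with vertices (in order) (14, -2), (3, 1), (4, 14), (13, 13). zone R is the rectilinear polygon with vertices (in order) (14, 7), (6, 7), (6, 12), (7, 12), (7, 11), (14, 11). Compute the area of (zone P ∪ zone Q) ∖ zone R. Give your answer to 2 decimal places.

111.60

|zone P ∪ zone Q| = 141.6673.
|(zone P ∪ zone Q) ∩ zone R| = 30.0667.
|(zone P ∪ zone Q) ∖ zone R| = 141.6673 − 30.0667 = 111.60.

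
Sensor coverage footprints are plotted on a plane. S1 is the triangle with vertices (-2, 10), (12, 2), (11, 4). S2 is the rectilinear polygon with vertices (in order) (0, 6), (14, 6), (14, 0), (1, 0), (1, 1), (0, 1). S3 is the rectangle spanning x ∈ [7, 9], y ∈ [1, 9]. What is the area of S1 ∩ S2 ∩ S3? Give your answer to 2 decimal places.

2.20

The intersection is the polygon with vertices (7,4.857), (7,5.846), (9,4.923), (9,3.714).
By the shoelace formula its area is 2.20.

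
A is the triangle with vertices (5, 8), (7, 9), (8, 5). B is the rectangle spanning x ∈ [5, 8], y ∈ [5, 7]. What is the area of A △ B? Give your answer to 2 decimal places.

|A| = 4.5, |B| = 6, |A∩B| = 1.5.
|A △ B| = |A| + |B| − 2·|A∩B| = 4.5 + 6 − 3 = 7.50.

7.50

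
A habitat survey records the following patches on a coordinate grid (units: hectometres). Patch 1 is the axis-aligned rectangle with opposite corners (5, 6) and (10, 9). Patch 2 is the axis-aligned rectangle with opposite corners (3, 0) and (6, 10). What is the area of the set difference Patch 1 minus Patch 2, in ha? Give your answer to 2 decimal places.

|Patch 1∩Patch 2|: x∈[5,6], y∈[6,9] → 1·3 = 3.
|Patch 1| = 15.
|Patch 1 ∖ Patch 2| = |Patch 1| − |Patch 1∩Patch 2| = 15 − 3 = 12.00.

12.00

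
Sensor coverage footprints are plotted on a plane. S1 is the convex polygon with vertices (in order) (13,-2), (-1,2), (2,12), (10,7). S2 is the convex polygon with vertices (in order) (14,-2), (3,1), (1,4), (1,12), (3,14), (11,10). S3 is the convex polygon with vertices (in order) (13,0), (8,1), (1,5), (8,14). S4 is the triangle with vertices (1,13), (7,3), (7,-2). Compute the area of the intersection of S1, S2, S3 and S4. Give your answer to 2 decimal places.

The intersection is the polygon with vertices (5.148,2.63), (3.113,7.717), (3.71,8.484), (7,3), (7,1.571).
By the shoelace formula its area is 9.31.

9.31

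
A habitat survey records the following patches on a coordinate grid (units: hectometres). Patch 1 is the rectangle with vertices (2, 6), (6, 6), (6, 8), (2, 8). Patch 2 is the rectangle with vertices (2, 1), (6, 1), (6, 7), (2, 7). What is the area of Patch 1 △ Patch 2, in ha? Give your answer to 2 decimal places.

|Patch 1∩Patch 2|: x∈[2,6], y∈[6,7] → 4·1 = 4.
|Patch 1 △ Patch 2| = |Patch 1| + |Patch 2| − 2·|Patch 1∩Patch 2| = 8 + 24 − 8 = 24.00.

24.00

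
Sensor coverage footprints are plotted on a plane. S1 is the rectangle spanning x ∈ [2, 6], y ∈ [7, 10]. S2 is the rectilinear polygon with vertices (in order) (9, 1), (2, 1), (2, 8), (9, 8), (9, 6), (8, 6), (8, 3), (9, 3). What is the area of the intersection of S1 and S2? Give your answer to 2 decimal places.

4.00

The intersection is the polygon with vertices (6,7), (2,7), (2,8), (6,8).
By the shoelace formula its area is 4.00.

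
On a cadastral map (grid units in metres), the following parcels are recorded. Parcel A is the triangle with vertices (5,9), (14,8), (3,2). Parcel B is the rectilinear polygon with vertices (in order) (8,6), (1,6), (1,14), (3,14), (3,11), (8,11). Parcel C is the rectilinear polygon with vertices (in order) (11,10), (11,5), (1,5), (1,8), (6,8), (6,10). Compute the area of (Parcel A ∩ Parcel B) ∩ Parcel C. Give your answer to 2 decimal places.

The region (Parcel A ∩ Parcel B) ∩ Parcel C is the polygon with vertices (8,6), (4.143,6), (4.714,8), (6,8), (6,8.889), (8,8.667).
By the shoelace formula its area is 8.70.

8.70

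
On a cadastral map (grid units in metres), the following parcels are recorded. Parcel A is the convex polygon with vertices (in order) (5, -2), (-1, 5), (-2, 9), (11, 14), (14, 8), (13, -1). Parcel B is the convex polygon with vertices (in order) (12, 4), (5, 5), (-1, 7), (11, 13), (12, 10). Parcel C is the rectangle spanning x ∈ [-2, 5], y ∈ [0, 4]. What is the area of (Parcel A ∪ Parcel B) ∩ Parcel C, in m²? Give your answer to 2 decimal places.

The region (Parcel A ∪ Parcel B) ∩ Parcel C is the polygon with vertices (-0.143,4), (5,4), (5,0), (3.286,0).
By the shoelace formula its area is 13.71.

13.71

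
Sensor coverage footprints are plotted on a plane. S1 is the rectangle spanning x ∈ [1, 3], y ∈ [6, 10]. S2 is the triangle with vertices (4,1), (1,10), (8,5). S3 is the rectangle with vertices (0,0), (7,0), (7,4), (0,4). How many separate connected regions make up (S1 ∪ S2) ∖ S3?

1

(S1 ∪ S2) ∖ S3 is a single connected region.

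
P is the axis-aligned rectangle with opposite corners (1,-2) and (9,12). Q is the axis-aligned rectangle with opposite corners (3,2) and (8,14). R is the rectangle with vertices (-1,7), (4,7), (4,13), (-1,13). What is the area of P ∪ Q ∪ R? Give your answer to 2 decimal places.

136.00

By inclusion–exclusion:
Individual areas: |P| = 112, |Q| = 60, |R| = 30.
|P∩Q|: x∈[3,8], y∈[2,12] → 5·10 = 50.
|P∩R|: x∈[1,4], y∈[7,12] → 3·5 = 15.
|Q∩R|: x∈[3,4], y∈[7,13] → 1·6 = 6.
|P∩Q∩R| = 5.
|P ∪ Q ∪ R| = 202 − 71 + 5 = 136.00.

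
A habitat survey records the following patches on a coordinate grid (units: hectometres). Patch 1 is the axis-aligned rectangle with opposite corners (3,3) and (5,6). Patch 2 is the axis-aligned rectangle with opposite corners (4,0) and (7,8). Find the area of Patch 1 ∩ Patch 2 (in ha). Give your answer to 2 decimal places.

3.00

|Patch 1∩Patch 2|: x∈[4,5], y∈[3,6] → 1·3 = 3.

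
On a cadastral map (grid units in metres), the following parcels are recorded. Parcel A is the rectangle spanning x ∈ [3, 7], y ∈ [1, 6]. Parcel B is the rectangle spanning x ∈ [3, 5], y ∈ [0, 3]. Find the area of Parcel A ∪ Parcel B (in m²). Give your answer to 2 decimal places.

22.00

By inclusion–exclusion:
Individual areas: |Parcel A| = 20, |Parcel B| = 6.
|Parcel A∩Parcel B|: x∈[3,5], y∈[1,3] → 2·2 = 4.
|Parcel A ∪ Parcel B| = 26 − 4 = 22.00.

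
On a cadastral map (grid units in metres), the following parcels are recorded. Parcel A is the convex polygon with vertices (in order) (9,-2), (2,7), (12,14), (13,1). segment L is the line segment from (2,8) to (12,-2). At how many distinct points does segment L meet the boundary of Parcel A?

2

The segment meets the boundary at (10.714,-0.714), (2.588,7.412).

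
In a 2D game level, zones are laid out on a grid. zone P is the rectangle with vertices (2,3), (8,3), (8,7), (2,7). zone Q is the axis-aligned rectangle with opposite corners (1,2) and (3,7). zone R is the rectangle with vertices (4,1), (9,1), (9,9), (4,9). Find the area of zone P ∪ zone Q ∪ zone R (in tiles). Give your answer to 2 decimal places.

54.00

By inclusion–exclusion:
Individual areas: |zone P| = 24, |zone Q| = 10, |zone R| = 40.
|zone P∩zone Q|: x∈[2,3], y∈[3,7] → 1·4 = 4.
|zone P∩zone R|: x∈[4,8], y∈[3,7] → 4·4 = 16.
|zone Q∩zone R| = 0 (no overlap).
|zone P∩zone Q∩zone R| = 0.
|zone P ∪ zone Q ∪ zone R| = 74 − 20 + 0 = 54.00.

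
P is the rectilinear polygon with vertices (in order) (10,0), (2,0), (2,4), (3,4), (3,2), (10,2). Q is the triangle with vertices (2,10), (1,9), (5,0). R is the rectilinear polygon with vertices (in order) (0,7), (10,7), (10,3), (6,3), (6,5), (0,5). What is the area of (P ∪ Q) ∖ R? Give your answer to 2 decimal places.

22.48

|P ∪ Q| = 24.2111.
|(P ∪ Q) ∩ R| = 1.7333.
|(P ∪ Q) ∖ R| = 24.2111 − 1.7333 = 22.48.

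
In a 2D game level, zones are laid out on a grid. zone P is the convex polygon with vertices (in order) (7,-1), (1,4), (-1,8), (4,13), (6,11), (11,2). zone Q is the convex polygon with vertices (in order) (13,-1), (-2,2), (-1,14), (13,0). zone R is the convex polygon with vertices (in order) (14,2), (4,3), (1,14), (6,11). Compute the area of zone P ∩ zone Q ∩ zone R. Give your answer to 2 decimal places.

26.71

The intersection is the polygon with vertices (2,11), (10.667,2.333), (4,3), (1.857,10.857).
By the shoelace formula its area is 26.71.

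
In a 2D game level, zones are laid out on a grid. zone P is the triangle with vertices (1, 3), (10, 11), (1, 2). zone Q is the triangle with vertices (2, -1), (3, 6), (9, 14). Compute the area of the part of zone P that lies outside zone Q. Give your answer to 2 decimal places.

2.59

|zone P| = 4.5, |zone P∩zone Q| = 1.908.
|zone P ∖ zone Q| = |zone P| − |zone P∩zone Q| = 4.5 − 1.908 = 2.59.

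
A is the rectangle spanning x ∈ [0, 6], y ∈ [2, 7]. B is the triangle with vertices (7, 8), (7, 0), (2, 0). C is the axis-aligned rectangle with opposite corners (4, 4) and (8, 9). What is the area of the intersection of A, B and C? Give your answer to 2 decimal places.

The intersection is the polygon with vertices (6,6.4), (6,4), (4.5,4).
By the shoelace formula its area is 1.80.

1.80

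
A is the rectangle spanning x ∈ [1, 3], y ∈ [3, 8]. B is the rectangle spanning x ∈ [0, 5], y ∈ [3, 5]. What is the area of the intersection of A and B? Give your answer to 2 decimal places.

4.00

|A∩B|: x∈[1,3], y∈[3,5] → 2·2 = 4.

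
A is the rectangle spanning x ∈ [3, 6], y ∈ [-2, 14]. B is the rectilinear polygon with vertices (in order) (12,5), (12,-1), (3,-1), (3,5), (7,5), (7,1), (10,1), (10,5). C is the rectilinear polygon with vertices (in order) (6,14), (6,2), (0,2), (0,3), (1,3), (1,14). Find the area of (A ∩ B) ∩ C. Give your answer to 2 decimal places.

9.00

The region (A ∩ B) ∩ C is the polygon with vertices (3,5), (6,5), (6,2), (3,2).
By the shoelace formula its area is 9.00.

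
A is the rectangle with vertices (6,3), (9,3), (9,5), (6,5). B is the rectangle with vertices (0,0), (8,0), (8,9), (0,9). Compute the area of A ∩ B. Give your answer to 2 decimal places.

4.00

|A∩B|: x∈[6,8], y∈[3,5] → 2·2 = 4.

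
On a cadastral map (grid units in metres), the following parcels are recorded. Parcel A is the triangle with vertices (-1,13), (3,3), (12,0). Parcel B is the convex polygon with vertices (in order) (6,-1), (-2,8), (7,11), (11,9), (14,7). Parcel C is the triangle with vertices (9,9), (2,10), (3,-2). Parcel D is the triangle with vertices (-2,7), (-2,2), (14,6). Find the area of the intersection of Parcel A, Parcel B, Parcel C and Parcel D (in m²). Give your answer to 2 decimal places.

11.63

The intersection is the polygon with vertices (2.272,6.733), (5.467,6.533), (6.882,5.118), (6.316,4.079), (2.909,3.227), (2.474,4.316).
By the shoelace formula its area is 11.63.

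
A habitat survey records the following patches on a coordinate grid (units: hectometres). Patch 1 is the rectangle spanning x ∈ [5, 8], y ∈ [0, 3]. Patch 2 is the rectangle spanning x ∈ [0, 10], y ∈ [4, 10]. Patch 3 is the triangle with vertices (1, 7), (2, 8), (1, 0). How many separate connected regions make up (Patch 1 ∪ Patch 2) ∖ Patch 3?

(Patch 1 ∪ Patch 2) ∖ Patch 3 splits into 2 disjoint pieces (area 9, area 57.5).

2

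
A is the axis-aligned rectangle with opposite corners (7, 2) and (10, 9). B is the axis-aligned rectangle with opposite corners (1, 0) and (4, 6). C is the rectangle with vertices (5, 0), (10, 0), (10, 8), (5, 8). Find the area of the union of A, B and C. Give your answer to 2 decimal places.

By inclusion–exclusion:
Individual areas: |A| = 21, |B| = 18, |C| = 40.
|A∩B| = 0 (no overlap).
|A∩C|: x∈[7,10], y∈[2,8] → 3·6 = 18.
|B∩C| = 0 (no overlap).
|A∩B∩C| = 0.
|A ∪ B ∪ C| = 79 − 18 + 0 = 61.00.

61.00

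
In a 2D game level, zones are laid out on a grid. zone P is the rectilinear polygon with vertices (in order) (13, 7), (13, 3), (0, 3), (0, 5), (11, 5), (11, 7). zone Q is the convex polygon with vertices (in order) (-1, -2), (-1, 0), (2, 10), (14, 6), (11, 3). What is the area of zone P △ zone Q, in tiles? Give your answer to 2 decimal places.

|zone P| = 30, |zone Q| = 91.5, |zone P∩zone Q| = 26.9167.
|zone P △ zone Q| = |zone P| + |zone Q| − 2·|zone P∩zone Q| = 30 + 91.5 − 53.8333 = 67.67.

67.67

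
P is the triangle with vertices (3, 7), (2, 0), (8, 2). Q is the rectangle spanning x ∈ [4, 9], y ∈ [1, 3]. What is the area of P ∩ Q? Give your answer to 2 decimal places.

6.00

The intersection is the polygon with vertices (8,2), (5,1), (4,1), (4,3), (7,3).
By the shoelace formula its area is 6.00.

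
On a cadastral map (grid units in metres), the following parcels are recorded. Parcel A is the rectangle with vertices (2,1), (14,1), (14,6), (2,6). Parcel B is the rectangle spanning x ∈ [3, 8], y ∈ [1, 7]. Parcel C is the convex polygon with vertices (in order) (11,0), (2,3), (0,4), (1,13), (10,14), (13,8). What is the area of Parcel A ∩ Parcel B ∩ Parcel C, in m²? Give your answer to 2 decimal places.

The intersection is the polygon with vertices (8,1), (3,2.667), (3,6), (8,6).
By the shoelace formula its area is 20.83.

20.83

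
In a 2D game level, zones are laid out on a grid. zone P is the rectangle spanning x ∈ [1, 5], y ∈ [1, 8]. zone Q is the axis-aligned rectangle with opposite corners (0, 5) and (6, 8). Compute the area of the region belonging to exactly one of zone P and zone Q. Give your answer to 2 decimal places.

22.00

|zone P∩zone Q|: x∈[1,5], y∈[5,8] → 4·3 = 12.
|zone P △ zone Q| = |zone P| + |zone Q| − 2·|zone P∩zone Q| = 28 + 18 − 24 = 22.00.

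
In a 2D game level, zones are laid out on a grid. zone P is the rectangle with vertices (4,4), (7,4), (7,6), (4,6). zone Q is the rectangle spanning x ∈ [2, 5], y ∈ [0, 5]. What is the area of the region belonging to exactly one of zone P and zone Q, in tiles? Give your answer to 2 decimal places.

19.00

|zone P∩zone Q|: x∈[4,5], y∈[4,5] → 1·1 = 1.
|zone P △ zone Q| = |zone P| + |zone Q| − 2·|zone P∩zone Q| = 6 + 15 − 2 = 19.00.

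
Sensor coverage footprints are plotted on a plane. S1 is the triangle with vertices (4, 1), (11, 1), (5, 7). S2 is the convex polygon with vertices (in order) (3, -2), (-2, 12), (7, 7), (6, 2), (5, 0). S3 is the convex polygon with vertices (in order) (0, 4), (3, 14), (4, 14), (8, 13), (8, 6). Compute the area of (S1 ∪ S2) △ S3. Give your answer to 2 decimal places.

79.93

|S1 ∪ S2| = 68.4167.
|(S1 ∪ S2) ∩ S3| = 21.7454.
|(S1 ∪ S2) △ S3| = 68.4167 + 55 − 43.4907 = 79.93.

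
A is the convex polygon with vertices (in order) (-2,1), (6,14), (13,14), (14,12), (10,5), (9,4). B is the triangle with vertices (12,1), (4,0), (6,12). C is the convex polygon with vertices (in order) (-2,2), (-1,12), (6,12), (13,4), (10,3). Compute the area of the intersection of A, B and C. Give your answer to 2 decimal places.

24.87

The intersection is the polygon with vertices (4.46,2.762), (6,12), (9.882,4.882), (9,4).
By the shoelace formula its area is 24.87.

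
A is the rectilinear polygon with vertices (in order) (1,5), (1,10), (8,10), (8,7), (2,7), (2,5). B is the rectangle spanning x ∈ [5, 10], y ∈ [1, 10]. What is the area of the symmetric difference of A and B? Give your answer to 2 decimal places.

50.00

|A| = 23, |B| = 45, |A∩B| = 9.
|A △ B| = |A| + |B| − 2·|A∩B| = 23 + 45 − 18 = 50.00.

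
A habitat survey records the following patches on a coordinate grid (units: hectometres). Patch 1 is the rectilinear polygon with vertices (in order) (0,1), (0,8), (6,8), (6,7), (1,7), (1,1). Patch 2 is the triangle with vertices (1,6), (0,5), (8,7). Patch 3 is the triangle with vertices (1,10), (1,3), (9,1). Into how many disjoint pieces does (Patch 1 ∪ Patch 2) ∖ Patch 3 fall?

(Patch 1 ∪ Patch 2) ∖ Patch 3 splits into 3 disjoint pieces (area 7, area 2.7778, area 0.7303).

3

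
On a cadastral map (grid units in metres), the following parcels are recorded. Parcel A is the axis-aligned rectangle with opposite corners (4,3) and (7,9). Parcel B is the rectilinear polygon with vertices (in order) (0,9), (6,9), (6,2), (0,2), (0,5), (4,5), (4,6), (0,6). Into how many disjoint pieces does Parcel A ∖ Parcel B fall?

Parcel A ∖ Parcel B is a single connected region.

1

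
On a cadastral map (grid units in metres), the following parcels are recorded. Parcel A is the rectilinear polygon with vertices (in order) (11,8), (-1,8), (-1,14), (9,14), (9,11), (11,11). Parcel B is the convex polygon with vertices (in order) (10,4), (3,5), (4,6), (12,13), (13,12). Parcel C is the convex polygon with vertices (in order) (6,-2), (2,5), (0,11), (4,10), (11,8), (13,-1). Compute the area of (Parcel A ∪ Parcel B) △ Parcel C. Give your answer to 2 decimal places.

119.99

|Parcel A ∪ Parcel B| = 95.5.
|(Parcel A ∪ Parcel B) ∩ Parcel C| = 38.005.
|(Parcel A ∪ Parcel B) △ Parcel C| = 95.5 + 100.5 − 76.01 = 119.99.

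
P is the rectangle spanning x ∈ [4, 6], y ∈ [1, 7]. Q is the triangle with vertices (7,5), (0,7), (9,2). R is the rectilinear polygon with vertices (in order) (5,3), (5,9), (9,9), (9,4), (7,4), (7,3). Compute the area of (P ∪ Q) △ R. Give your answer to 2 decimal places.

|P ∪ Q| = 17.8016.
|(P ∪ Q) ∩ R| = 6.0873.
|(P ∪ Q) △ R| = 17.8016 + 22 − 12.1746 = 27.63.

27.63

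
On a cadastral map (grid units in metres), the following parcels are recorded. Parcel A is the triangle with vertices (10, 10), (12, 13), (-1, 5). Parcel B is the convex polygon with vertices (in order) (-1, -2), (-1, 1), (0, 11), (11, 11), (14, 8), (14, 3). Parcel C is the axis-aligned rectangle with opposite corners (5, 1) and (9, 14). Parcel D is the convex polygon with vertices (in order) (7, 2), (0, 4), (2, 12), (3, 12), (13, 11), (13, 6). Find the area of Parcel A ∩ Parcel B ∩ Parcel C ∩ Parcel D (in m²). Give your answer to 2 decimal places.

5.13

The intersection is the polygon with vertices (5,8.692), (8.75,11), (9,11), (9,9.546), (5,7.727).
By the shoelace formula its area is 5.13.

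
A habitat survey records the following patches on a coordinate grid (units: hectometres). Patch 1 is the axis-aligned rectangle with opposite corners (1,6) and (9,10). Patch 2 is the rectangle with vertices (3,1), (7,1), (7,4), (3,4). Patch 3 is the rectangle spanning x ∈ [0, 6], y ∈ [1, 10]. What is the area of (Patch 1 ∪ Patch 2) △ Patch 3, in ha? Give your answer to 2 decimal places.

40.00

|Patch 1 ∪ Patch 2| = 44.
|(Patch 1 ∪ Patch 2) ∩ Patch 3| = 29.
|(Patch 1 ∪ Patch 2) △ Patch 3| = 44 + 54 − 58 = 40.00.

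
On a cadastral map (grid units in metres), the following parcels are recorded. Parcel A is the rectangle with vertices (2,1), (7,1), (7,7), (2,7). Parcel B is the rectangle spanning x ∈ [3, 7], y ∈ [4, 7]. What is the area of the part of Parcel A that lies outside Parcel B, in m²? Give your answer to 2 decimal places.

18.00

|Parcel A∩Parcel B|: x∈[3,7], y∈[4,7] → 4·3 = 12.
|Parcel A| = 30.
|Parcel A ∖ Parcel B| = |Parcel A| − |Parcel A∩Parcel B| = 30 − 12 = 18.00.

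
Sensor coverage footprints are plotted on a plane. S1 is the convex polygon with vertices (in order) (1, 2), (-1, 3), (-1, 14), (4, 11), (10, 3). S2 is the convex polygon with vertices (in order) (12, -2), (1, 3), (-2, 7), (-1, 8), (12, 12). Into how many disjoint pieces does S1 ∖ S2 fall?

2

S1 ∖ S2 splits into 2 disjoint pieces (area 4.5506, area 19.3047).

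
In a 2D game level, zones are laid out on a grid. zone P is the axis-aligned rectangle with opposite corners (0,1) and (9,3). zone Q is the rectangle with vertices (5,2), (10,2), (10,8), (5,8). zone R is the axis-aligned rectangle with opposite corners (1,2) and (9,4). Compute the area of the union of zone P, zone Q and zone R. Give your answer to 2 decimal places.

By inclusion–exclusion:
Individual areas: |zone P| = 18, |zone Q| = 30, |zone R| = 16.
|zone P∩zone Q|: x∈[5,9], y∈[2,3] → 4·1 = 4.
|zone P∩zone R|: x∈[1,9], y∈[2,3] → 8·1 = 8.
|zone Q∩zone R|: x∈[5,9], y∈[2,4] → 4·2 = 8.
|zone P∩zone Q∩zone R| = 4.
|zone P ∪ zone Q ∪ zone R| = 64 − 20 + 4 = 48.00.

48.00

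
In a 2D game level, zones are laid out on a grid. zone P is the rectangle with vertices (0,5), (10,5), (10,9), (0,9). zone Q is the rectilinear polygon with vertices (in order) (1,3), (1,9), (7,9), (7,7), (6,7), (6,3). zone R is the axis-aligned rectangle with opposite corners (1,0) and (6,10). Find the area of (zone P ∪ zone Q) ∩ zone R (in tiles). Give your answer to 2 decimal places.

The region (zone P ∪ zone Q) ∩ zone R is the polygon with vertices (6,3), (1,3), (1,5), (1,9), (6,9), (6,5).
By the shoelace formula its area is 30.00.

30.00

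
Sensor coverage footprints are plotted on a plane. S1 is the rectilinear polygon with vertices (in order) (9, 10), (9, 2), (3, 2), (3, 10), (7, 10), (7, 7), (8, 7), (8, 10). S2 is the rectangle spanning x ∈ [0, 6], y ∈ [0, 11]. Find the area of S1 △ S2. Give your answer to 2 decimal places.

|S1| = 45, |S2| = 66, |S1∩S2| = 24.
|S1 △ S2| = |S1| + |S2| − 2·|S1∩S2| = 45 + 66 − 48 = 63.00.

63.00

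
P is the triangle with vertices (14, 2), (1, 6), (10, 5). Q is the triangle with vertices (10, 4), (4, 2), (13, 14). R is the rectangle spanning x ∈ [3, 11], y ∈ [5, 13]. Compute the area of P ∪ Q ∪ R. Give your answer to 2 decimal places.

81.55

By inclusion–exclusion:
Individual areas: |P| = 11.5, |Q| = 27, |R| = 64.
|P∩Q| = 4.9686.
|P∩R| = 2.4818.
|Q∩R| = 14.225.
|P∩Q∩R| = 0.7212.
|P ∪ Q ∪ R| = 102.5 − 21.6754 + 0.7212 = 81.55.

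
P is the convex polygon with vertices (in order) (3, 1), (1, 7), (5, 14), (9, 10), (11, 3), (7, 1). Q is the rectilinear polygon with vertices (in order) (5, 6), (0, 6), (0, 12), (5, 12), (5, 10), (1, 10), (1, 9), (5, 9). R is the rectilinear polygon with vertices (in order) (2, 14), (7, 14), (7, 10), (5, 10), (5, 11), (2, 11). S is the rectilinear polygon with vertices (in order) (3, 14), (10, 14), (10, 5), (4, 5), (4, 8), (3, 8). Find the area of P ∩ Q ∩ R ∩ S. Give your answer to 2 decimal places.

1.43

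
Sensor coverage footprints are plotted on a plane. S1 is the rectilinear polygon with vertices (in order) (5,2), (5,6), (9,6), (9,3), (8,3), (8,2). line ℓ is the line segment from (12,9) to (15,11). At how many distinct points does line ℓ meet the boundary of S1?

The segment lies entirely outside S1 and never meets its boundary.

0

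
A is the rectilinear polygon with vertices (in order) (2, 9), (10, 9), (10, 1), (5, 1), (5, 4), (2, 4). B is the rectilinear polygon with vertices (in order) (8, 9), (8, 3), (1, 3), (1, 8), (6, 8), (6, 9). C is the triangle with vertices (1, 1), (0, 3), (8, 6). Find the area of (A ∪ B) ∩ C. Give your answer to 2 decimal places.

The region (A ∪ B) ∩ C is the polygon with vertices (1,3), (1,3.375), (8,6), (3.8,3).
By the shoelace formula its area is 5.51.

5.51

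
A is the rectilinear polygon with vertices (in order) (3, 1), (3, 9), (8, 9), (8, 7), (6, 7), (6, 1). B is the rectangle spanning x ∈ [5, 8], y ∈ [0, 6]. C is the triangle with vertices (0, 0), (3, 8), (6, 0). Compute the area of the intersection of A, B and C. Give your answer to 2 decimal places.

The intersection is the polygon with vertices (5,1), (5,2.667), (5.625,1).
By the shoelace formula its area is 0.52.

0.52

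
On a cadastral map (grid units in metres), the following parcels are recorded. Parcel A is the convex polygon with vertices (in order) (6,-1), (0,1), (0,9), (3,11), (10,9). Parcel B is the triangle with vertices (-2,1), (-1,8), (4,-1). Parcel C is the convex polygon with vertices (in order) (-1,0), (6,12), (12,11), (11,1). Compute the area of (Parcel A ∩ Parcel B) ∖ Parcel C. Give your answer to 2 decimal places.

3.16

|Parcel A ∩ Parcel B| = 9.2182.
|(Parcel A ∩ Parcel B) ∩ Parcel C| = 6.0616.
|(Parcel A ∩ Parcel B) ∖ Parcel C| = 9.2182 − 6.0616 = 3.16.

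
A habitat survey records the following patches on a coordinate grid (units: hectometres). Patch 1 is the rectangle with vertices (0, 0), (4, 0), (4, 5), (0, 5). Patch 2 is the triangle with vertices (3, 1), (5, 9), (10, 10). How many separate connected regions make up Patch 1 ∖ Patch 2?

Patch 1 ∖ Patch 2 is a single connected region.

1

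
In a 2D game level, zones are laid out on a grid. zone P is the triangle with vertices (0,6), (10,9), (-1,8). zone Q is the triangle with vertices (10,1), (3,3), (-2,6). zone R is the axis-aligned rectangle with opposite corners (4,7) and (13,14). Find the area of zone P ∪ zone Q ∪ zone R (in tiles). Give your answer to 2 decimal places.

By inclusion–exclusion:
Individual areas: |zone P| = 11.5, |zone Q| = 5.5, |zone R| = 63.
|zone P∩zone Q| = 0.
|zone P∩zone R| = 3.7636.
|zone Q∩zone R| = 0.
|zone P∩zone Q∩zone R| = 0.
|zone P ∪ zone Q ∪ zone R| = 80 − 3.7636 + 0 = 76.24.

76.24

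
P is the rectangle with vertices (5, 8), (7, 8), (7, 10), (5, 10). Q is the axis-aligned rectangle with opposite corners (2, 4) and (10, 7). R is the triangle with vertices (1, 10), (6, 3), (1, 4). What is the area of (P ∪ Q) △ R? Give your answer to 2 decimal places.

29.71

|P ∪ Q| = 28.
|(P ∪ Q) ∩ R| = 6.6429.
|(P ∪ Q) △ R| = 28 + 15 − 13.2857 = 29.71.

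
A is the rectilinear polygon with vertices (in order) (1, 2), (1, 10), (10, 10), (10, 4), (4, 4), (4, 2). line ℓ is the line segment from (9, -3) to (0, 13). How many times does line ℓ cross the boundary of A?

The segment meets the boundary at (1.688,10), (5.062,4).

2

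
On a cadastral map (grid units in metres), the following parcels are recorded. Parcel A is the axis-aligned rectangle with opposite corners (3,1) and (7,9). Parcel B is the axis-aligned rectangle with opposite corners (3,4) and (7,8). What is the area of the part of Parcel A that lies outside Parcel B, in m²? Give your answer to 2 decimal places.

16.00

|Parcel A∩Parcel B|: x∈[3,7], y∈[4,8] → 4·4 = 16.
|Parcel A| = 32.
|Parcel A ∖ Parcel B| = |Parcel A| − |Parcel A∩Parcel B| = 32 − 16 = 16.00.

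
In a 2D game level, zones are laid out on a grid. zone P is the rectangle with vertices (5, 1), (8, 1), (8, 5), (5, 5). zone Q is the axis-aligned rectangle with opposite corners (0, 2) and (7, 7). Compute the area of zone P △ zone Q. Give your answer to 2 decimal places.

35.00

|zone P∩zone Q|: x∈[5,7], y∈[2,5] → 2·3 = 6.
|zone P △ zone Q| = |zone P| + |zone Q| − 2·|zone P∩zone Q| = 12 + 35 − 12 = 35.00.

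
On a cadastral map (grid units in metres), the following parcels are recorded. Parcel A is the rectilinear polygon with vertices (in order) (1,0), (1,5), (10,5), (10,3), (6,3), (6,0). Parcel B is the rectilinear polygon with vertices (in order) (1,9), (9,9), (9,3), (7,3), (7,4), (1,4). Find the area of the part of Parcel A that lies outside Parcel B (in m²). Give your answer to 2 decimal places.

|Parcel A| = 33, |Parcel A∩Parcel B| = 10.
|Parcel A ∖ Parcel B| = |Parcel A| − |Parcel A∩Parcel B| = 33 − 10 = 23.00.

23.00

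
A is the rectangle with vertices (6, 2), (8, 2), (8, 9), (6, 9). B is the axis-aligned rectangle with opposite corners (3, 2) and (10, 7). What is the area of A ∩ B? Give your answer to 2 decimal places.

|A∩B|: x∈[6,8], y∈[2,7] → 2·5 = 10.

10.00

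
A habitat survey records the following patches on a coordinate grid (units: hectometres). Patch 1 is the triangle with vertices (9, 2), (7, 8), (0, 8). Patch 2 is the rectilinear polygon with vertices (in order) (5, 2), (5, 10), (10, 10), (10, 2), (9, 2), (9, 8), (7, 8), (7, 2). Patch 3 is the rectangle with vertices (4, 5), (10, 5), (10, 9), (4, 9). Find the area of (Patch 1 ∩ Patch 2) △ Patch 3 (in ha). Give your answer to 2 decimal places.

20.00

|Patch 1 ∩ Patch 2| = 8.
|(Patch 1 ∩ Patch 2) ∩ Patch 3| = 6.
|(Patch 1 ∩ Patch 2) △ Patch 3| = 8 + 24 − 12 = 20.00.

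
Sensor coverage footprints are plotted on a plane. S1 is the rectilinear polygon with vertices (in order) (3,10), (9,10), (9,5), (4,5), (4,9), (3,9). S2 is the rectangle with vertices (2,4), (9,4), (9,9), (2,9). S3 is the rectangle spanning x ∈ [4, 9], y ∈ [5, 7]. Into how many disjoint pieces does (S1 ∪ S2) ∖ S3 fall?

1

(S1 ∪ S2) ∖ S3 is a single connected region.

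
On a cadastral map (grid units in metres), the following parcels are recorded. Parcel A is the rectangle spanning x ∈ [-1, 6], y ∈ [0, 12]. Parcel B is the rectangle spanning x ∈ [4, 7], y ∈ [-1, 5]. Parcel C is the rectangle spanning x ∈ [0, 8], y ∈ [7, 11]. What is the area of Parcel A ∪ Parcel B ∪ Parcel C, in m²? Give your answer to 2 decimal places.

By inclusion–exclusion:
Individual areas: |Parcel A| = 84, |Parcel B| = 18, |Parcel C| = 32.
|Parcel A∩Parcel B|: x∈[4,6], y∈[0,5] → 2·5 = 10.
|Parcel A∩Parcel C|: x∈[0,6], y∈[7,11] → 6·4 = 24.
|Parcel B∩Parcel C| = 0 (no overlap).
|Parcel A∩Parcel B∩Parcel C| = 0.
|Parcel A ∪ Parcel B ∪ Parcel C| = 134 − 34 + 0 = 100.00.

100.00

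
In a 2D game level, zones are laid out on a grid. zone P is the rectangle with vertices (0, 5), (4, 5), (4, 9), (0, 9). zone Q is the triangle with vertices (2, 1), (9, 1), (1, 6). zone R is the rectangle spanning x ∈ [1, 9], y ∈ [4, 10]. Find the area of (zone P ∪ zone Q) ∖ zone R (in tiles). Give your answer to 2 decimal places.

18.70

|zone P ∪ zone Q| = 32.8.
|(zone P ∪ zone Q) ∩ zone R| = 14.1.
|(zone P ∪ zone Q) ∖ zone R| = 32.8 − 14.1 = 18.70.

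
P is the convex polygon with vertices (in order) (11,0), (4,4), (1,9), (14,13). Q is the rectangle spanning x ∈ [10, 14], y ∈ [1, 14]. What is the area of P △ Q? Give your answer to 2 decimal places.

|P| = 90, |Q| = 52, |P∩Q| = 28.9231.
|P △ Q| = |P| + |Q| − 2·|P∩Q| = 90 + 52 − 57.8462 = 84.15.

84.15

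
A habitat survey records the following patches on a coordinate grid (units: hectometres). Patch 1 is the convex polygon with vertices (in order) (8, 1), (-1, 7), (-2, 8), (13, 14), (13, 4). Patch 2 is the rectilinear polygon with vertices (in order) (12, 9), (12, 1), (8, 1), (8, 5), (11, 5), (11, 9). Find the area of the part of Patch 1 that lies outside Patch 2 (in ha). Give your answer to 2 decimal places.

|Patch 1| = 109, |Patch 1∩Patch 2| = 15.2.
|Patch 1 ∖ Patch 2| = |Patch 1| − |Patch 1∩Patch 2| = 109 − 15.2 = 93.80.

93.80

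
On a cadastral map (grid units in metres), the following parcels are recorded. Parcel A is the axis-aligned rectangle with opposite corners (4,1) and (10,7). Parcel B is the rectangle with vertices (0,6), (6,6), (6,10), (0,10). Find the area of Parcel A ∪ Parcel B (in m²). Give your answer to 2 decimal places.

By inclusion–exclusion:
Individual areas: |Parcel A| = 36, |Parcel B| = 24.
|Parcel A∩Parcel B|: x∈[4,6], y∈[6,7] → 2·1 = 2.
|Parcel A ∪ Parcel B| = 60 − 2 = 58.00.

58.00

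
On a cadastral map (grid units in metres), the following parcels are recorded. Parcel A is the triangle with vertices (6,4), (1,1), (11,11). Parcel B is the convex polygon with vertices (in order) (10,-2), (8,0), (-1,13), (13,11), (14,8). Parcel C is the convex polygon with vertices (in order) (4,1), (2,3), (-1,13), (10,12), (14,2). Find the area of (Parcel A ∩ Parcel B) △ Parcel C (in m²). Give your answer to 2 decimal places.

115.89

|Parcel A ∩ Parcel B| = 6.6779.
|(Parcel A ∩ Parcel B) ∩ Parcel C| = 6.6449.
|(Parcel A ∩ Parcel B) △ Parcel C| = 6.6779 + 122.5 − 13.2898 = 115.89.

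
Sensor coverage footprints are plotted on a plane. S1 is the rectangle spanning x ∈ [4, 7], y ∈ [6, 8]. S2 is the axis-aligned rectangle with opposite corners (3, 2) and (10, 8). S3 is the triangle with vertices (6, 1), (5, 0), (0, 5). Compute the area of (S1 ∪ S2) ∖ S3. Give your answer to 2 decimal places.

|S1 ∪ S2| = 42.
|(S1 ∪ S2) ∩ S3| = 0.75.
|(S1 ∪ S2) ∖ S3| = 42 − 0.75 = 41.25.

41.25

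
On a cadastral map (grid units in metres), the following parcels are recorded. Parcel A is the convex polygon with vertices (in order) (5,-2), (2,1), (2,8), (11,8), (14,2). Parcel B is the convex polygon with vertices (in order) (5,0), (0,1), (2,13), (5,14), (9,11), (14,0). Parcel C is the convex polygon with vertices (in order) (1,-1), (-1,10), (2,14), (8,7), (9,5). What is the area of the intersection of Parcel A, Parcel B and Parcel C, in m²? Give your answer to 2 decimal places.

The intersection is the polygon with vertices (2,8), (7.143,8), (8,7), (9,5), (2.895,0.421), (2.5,0.5), (2,1).
By the shoelace formula its area is 36.47.

36.47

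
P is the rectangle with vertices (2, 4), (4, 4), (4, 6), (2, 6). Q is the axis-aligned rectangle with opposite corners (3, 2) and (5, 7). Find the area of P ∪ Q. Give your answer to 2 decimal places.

12.00

By inclusion–exclusion:
Individual areas: |P| = 4, |Q| = 10.
|P∩Q|: x∈[3,4], y∈[4,6] → 1·2 = 2.
|P ∪ Q| = 14 − 2 = 12.00.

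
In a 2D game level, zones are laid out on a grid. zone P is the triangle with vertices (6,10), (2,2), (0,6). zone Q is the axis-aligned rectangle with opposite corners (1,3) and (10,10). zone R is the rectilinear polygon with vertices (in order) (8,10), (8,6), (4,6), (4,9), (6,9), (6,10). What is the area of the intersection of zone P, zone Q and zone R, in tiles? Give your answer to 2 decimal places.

2.17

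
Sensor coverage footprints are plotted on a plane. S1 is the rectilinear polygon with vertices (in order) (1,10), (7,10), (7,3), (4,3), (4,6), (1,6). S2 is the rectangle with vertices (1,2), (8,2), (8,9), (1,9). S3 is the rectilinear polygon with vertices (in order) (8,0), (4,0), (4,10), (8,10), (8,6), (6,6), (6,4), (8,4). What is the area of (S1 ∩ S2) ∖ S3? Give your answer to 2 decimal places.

|S1 ∩ S2| = 27.
|(S1 ∩ S2) ∩ S3| = 16.
|(S1 ∩ S2) ∖ S3| = 27 − 16 = 11.00.

11.00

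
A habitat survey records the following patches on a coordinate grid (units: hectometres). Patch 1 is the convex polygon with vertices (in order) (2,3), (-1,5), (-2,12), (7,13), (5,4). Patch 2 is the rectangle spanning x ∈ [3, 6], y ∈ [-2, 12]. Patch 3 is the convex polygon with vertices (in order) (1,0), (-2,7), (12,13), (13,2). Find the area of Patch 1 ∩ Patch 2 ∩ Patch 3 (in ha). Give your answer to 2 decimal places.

15.77

The intersection is the polygon with vertices (3,3.333), (3,9.143), (6,10.429), (6,8.5), (5,4).
By the shoelace formula its area is 15.77.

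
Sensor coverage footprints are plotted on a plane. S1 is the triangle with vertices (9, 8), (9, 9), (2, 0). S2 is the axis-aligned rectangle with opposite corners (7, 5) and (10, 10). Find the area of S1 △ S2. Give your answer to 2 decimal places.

|S1| = 3.5, |S2| = 15, |S1∩S2| = 1.7143.
|S1 △ S2| = |S1| + |S2| − 2·|S1∩S2| = 3.5 + 15 − 3.4286 = 15.07.

15.07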